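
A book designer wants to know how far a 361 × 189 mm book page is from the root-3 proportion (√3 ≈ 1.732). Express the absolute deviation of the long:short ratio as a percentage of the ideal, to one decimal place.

10.3%

Ratio = 361 / 189 ≈ 1.9101.
Ideal root-3 ≈ 1.7321. |1.9101 − 1.7321| / 1.7321 ≈ 10.28% → 10.3%.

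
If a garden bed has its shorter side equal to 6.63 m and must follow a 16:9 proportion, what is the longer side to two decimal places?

11.79 m

16:9 ≈ 1.77778.
Longer side = 6.63 × 1.77778 ≈ 11.7867 → 11.79 m.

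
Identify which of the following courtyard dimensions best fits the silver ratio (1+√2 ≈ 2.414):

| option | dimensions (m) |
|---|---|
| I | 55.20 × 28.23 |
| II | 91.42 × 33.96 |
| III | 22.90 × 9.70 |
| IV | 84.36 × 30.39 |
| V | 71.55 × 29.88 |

V

Ratios (long/short): I ≈ 1.955; II ≈ 2.692; III ≈ 2.361; IV ≈ 2.776; V ≈ 2.395.
silver ratio ≈ 2.414; option V is nearest (Δ 0.019).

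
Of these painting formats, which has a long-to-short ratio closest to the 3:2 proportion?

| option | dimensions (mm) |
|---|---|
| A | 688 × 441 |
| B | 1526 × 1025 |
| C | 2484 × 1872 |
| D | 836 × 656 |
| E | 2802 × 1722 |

B

Target 3:2 ≈ 1.500.
A: 1.560 (Δ0.060)  B: 1.489 (Δ0.011)  C: 1.327 (Δ0.173)  D: 1.274 (Δ0.226)  E: 1.627 (Δ0.127)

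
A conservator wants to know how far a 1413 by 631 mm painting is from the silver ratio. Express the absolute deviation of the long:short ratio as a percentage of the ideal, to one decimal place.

Ratio = 1413 / 631 ≈ 2.2393.
Ideal silver ratio ≈ 2.4142. |2.2393 − 2.4142| / 2.4142 ≈ 7.24% → 7.2%.

7.2%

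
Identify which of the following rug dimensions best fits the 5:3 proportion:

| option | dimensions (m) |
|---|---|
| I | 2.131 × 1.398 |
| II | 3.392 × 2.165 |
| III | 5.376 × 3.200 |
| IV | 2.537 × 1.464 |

Target 5:3 ≈ 1.667.
I: 1.524 (Δ0.143)  II: 1.567 (Δ0.100)  III: 1.680 (Δ0.013)  IV: 1.733 (Δ0.066)

III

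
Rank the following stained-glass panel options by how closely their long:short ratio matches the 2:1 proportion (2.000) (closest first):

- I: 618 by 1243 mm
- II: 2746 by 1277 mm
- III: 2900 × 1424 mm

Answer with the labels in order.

I: 1243/618 ≈ 2.011 → |2.011 − 2.000| = 0.011
II: 2746/1277 ≈ 2.150 → |2.150 − 2.000| = 0.150
III: 2900/1424 ≈ 2.037 → |2.037 − 2.000| = 0.037

I, III, II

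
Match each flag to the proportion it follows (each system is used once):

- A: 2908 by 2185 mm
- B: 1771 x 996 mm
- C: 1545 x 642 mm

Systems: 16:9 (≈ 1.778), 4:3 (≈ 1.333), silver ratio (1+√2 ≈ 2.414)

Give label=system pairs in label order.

A=4:3, B=16:9, C=silver ratio

Ratios: A ≈ 1.331; B ≈ 1.778; C ≈ 2.407.
Targets: 16:9 ≈ 1.778; 4:3 ≈ 1.333; silver ratio ≈ 2.414.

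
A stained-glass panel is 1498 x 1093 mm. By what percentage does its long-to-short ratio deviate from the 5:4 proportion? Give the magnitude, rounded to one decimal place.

Ratio = 1498 / 1093 ≈ 1.3705.
Ideal 5:4 = 1.2500. |1.3705 − 1.2500| / 1.2500 ≈ 9.64% → 9.6%.

9.6%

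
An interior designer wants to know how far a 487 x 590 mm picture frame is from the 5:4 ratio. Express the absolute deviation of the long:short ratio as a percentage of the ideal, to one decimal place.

Ratio = 590 / 487 ≈ 1.2115.
Ideal 5:4 = 1.2500. |1.2115 − 1.2500| / 1.2500 ≈ 3.08% → 3.1%.

3.1%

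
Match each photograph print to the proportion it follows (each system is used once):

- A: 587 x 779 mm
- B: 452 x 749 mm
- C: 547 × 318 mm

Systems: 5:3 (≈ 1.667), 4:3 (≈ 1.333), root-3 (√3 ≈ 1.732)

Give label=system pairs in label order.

A = 779/587 ≈ 1.327 → 4:3 (1.333)
B = 749/452 ≈ 1.657 → 5:3 (1.667)
C = 547/318 ≈ 1.720 → root-3 (1.732)

A=4:3, B=5:3, C=root-3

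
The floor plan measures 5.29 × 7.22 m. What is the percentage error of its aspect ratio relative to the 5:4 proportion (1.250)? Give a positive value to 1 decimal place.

Ratio = 7.22 / 5.29 ≈ 1.3648.
Ideal 5:4 = 1.2500. |1.3648 − 1.2500| / 1.2500 ≈ 9.18% → 9.2%.

9.2%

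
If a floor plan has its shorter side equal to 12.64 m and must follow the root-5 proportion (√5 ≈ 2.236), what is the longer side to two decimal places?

28.26 m

root-5 ≈ 2.23607.
Longer side = 12.64 × 2.23607 ≈ 28.2639 → 28.26 m.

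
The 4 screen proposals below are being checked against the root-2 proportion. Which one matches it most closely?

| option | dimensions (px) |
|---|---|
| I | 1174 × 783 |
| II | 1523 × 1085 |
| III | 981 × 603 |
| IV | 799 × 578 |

Target root-2 ≈ 1.414.
I: 1.499 (Δ0.085)  II: 1.404 (Δ0.010)  III: 1.627 (Δ0.213)  IV: 1.382 (Δ0.032)

II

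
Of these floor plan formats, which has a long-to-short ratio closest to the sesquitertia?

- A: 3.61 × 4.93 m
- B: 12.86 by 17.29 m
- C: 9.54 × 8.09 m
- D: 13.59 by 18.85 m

Target 4:3 ≈ 1.333.
A: 1.366 (Δ0.033)  B: 1.344 (Δ0.011)  C: 1.179 (Δ0.154)  D: 1.387 (Δ0.054)

B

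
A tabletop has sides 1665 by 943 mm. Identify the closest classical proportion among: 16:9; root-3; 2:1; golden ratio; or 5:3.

Ratio = 1665 / 943 ≈ 1.766.
Distances: 16:9 1.778 (Δ 0.012); root-3 1.732 (Δ 0.034); 2:1 2.000 (Δ 0.234); golden ratio 1.618 (Δ 0.148); 5:3 1.667 (Δ 0.099).

16:9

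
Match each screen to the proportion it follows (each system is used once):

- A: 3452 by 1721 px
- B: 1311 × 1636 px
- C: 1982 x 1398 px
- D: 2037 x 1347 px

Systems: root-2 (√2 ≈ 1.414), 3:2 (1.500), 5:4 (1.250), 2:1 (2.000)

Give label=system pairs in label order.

Ratios: A ≈ 2.006; B ≈ 1.248; C ≈ 1.418; D ≈ 1.512.
Targets: root-2 ≈ 1.414; 3:2 ≈ 1.500; 5:4 ≈ 1.250; 2:1 ≈ 2.000.

A=2:1, B=5:4, C=root-2, D=3:2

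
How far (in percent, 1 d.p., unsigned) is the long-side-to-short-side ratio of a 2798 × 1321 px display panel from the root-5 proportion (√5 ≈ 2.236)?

5.3%

Ratio = 2798 / 1321 ≈ 2.1181.
Ideal root-5 ≈ 2.2361. |2.1181 − 2.2361| / 2.2361 ≈ 5.28% → 5.3%.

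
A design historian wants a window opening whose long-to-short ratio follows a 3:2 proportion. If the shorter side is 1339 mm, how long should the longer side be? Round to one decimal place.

3:2 = 1.50000.
Longer side = 1339 × 1.50000 ≈ 2008.500 → 2008.5 mm.

2008.5 mm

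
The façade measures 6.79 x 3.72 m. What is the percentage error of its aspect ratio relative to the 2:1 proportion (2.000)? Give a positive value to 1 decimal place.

8.7%

Ratio = 6.79 / 3.72 ≈ 1.8253.
Ideal 2:1 = 2.0000. |1.8253 − 2.0000| / 2.0000 ≈ 8.74% → 8.7%.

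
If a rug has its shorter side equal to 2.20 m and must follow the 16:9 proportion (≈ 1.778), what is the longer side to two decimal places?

16:9 ≈ 1.77778.
Longer side = 2.20 × 1.77778 ≈ 3.9111 → 3.91 m.

3.91 m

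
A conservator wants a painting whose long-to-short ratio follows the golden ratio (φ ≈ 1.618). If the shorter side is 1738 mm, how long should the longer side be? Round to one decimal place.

golden ratio ≈ 1.61803.
Longer side = 1738 × 1.61803 ≈ 2812.136 → 2812.1 mm.

2812.1 mm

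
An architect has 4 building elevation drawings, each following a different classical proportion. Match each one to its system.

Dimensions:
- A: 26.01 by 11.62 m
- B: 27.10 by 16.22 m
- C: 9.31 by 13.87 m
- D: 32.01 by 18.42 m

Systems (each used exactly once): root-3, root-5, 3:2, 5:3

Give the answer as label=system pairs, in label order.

A = 26.01/11.62 ≈ 2.238 → root-5 (2.236)
B = 27.10/16.22 ≈ 1.671 → 5:3 (1.667)
C = 13.87/9.31 ≈ 1.490 → 3:2 (1.500)
D = 32.01/18.42 ≈ 1.738 → root-3 (1.732)

A=root-5, B=5:3, C=3:2, D=root-3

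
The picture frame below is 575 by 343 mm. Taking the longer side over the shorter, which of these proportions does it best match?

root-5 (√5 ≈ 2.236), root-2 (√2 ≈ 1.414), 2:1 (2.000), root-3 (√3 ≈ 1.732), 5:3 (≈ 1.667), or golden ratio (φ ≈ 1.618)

Ratio = 575 / 343 ≈ 1.676.
Distances: root-5 2.236 (Δ 0.560); root-2 1.414 (Δ 0.262); 2:1 2.000 (Δ 0.324); root-3 1.732 (Δ 0.056); 5:3 1.667 (Δ 0.009); golden ratio 1.618 (Δ 0.058).

5:3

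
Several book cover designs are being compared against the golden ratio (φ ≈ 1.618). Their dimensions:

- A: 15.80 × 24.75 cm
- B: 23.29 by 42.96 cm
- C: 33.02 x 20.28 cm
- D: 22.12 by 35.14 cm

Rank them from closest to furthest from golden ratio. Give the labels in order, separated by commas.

A: 24.75/15.80 ≈ 1.566 → |1.566 − 1.618| = 0.052
B: 42.96/23.29 ≈ 1.845 → |1.845 − 1.618| = 0.227
C: 33.02/20.28 ≈ 1.628 → |1.628 − 1.618| = 0.010
D: 35.14/22.12 ≈ 1.589 → |1.589 − 1.618| = 0.029

C, D, A, B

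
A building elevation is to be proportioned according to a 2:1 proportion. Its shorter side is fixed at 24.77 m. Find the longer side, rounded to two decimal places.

2:1 = 2.00000.
Longer side = 24.77 × 2.00000 ≈ 49.5400 → 49.54 m.

49.54 m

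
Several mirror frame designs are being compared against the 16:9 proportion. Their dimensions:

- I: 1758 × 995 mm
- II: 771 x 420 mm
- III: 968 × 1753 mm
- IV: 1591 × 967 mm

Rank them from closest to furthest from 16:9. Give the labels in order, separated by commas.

I, III, II, IV

Ratios: I = 1758 / 995 ≈ 1.767; II = 771 / 420 ≈ 1.836; III = 1753 / 968 ≈ 1.811; IV = 1591 / 967 ≈ 1.645.
|Δ from 1.778|: I 0.011; II 0.058; III 0.033; IV 0.133.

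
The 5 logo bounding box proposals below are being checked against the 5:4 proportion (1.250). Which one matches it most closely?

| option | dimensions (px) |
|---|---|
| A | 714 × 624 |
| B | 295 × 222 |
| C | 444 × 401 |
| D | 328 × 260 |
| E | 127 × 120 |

D

Ratios (long/short): A ≈ 1.144; B ≈ 1.329; C ≈ 1.107; D ≈ 1.262; E ≈ 1.058.
5:4 ≈ 1.250; option D is nearest (Δ 0.012).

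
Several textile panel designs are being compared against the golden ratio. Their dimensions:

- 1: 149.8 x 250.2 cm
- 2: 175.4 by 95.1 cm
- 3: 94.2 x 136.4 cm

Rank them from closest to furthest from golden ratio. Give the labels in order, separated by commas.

1, 3, 2

1: 250.2/149.8 ≈ 1.670 → |1.670 − 1.618| = 0.052
2: 175.4/95.1 ≈ 1.844 → |1.844 − 1.618| = 0.226
3: 136.4/94.2 ≈ 1.448 → |1.448 − 1.618| = 0.170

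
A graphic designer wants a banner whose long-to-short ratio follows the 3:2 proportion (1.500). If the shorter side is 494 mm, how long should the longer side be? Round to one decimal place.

3:2 = 1.50000.
Longer side = 494 × 1.50000 ≈ 741.000 → 741.0 mm.

741.0 mm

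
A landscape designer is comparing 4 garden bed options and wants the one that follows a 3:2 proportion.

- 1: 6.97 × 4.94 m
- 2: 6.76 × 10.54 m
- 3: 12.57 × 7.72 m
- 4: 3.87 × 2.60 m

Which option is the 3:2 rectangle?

4

Ratios (long/short): 1 ≈ 1.411; 2 ≈ 1.559; 3 ≈ 1.628; 4 ≈ 1.488.
3:2 ≈ 1.500; option 4 is nearest (Δ 0.012).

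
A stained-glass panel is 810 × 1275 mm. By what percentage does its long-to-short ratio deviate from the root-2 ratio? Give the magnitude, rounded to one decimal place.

11.3%

Ratio = 1275 / 810 ≈ 1.5741.
Ideal root-2 ≈ 1.4142. |1.5741 − 1.4142| / 1.4142 ≈ 11.31% → 11.3%.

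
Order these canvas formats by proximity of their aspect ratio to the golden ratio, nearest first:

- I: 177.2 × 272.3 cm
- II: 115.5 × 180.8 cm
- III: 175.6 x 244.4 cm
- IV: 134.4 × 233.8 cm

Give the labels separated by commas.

Ratios: I = 272.3 / 177.2 ≈ 1.537; II = 180.8 / 115.5 ≈ 1.565; III = 244.4 / 175.6 ≈ 1.392; IV = 233.8 / 134.4 ≈ 1.740.
|Δ from 1.618|: I 0.081; II 0.053; III 0.226; IV 0.122.

II, I, IV, III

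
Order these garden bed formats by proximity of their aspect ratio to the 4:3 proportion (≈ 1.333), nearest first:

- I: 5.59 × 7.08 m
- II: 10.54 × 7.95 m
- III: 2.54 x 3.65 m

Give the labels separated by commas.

I: 7.08/5.59 ≈ 1.267 → |1.267 − 1.333| = 0.066
II: 10.54/7.95 ≈ 1.326 → |1.326 − 1.333| = 0.007
III: 3.65/2.54 ≈ 1.437 → |1.437 − 1.333| = 0.104

II, I, III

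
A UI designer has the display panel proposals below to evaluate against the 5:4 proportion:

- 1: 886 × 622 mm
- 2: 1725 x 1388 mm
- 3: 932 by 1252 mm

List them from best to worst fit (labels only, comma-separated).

2, 3, 1

Ratios: 1 = 886 / 622 ≈ 1.424; 2 = 1725 / 1388 ≈ 1.243; 3 = 1252 / 932 ≈ 1.343.
|Δ from 1.250|: 1 0.174; 2 0.007; 3 0.093.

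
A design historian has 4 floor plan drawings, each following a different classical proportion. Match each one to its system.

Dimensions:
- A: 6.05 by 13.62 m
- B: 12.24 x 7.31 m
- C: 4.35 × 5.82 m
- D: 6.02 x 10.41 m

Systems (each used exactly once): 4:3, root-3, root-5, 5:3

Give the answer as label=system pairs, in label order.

A = 13.62/6.05 ≈ 2.251 → root-5 (2.236)
B = 12.24/7.31 ≈ 1.674 → 5:3 (1.667)
C = 5.82/4.35 ≈ 1.338 → 4:3 (1.333)
D = 10.41/6.02 ≈ 1.729 → root-3 (1.732)

A=root-5, B=5:3, C=4:3, D=root-3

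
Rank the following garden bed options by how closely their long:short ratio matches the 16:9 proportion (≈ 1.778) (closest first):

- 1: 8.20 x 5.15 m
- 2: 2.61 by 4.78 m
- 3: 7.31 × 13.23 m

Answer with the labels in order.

Ratios: 1 = 8.20 / 5.15 ≈ 1.592; 2 = 4.78 / 2.61 ≈ 1.831; 3 = 13.23 / 7.31 ≈ 1.810.
|Δ from 1.778|: 1 0.186; 2 0.053; 3 0.032.

3, 2, 1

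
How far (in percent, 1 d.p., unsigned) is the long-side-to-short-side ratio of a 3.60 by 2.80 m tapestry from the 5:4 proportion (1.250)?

Ratio = 3.60 / 2.80 ≈ 1.2857.
Ideal 5:4 = 1.2500. |1.2857 − 1.2500| / 1.2500 ≈ 2.86% → 2.9%.

2.9%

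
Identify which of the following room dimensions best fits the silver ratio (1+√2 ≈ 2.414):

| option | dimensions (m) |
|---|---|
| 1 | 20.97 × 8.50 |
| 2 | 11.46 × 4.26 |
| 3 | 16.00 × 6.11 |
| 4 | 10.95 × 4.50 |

Ratios (long/short): 1 ≈ 2.467; 2 ≈ 2.690; 3 ≈ 2.619; 4 ≈ 2.433.
silver ratio ≈ 2.414; option 4 is nearest (Δ 0.019).

4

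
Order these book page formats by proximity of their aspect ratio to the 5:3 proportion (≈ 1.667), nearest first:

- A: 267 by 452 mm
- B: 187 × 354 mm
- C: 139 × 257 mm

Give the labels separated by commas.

A, C, B

A: 452/267 ≈ 1.693 → |1.693 − 1.667| = 0.026
B: 354/187 ≈ 1.893 → |1.893 − 1.667| = 0.226
C: 257/139 ≈ 1.849 → |1.849 − 1.667| = 0.182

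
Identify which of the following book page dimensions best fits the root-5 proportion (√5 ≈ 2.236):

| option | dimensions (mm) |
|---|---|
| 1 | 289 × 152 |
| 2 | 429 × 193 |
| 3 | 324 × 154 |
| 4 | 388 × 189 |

2

Ratios (long/short): 1 ≈ 1.901; 2 ≈ 2.223; 3 ≈ 2.104; 4 ≈ 2.053.
root-5 ≈ 2.236; option 2 is nearest (Δ 0.013).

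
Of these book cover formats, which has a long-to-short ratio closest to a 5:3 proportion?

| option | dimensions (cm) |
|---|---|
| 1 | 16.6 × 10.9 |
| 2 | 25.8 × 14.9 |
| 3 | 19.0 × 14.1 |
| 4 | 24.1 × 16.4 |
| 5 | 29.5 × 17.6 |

5

Target 5:3 ≈ 1.667.
1: 1.523 (Δ0.144)  2: 1.732 (Δ0.065)  3: 1.348 (Δ0.319)  4: 1.470 (Δ0.197)  5: 1.676 (Δ0.009)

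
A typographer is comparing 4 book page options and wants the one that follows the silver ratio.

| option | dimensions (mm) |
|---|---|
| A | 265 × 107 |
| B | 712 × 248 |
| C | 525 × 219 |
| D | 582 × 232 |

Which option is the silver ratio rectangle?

C

Target silver ratio ≈ 2.414.
A: 2.477 (Δ0.063)  B: 2.871 (Δ0.457)  C: 2.397 (Δ0.017)  D: 2.509 (Δ0.095)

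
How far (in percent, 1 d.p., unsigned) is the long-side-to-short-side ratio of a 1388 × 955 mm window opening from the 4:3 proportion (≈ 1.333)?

Ratio = 1388 / 955 ≈ 1.4534.
Ideal 4:3 ≈ 1.3333. |1.4534 − 1.3333| / 1.3333 ≈ 9.01% → 9.0%.

9.0%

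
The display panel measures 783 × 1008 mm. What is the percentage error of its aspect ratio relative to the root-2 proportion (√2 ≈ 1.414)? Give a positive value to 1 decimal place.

Ratio = 1008 / 783 ≈ 1.2874.
Ideal root-2 ≈ 1.4142. |1.2874 − 1.4142| / 1.4142 ≈ 8.97% → 9.0%.

9.0%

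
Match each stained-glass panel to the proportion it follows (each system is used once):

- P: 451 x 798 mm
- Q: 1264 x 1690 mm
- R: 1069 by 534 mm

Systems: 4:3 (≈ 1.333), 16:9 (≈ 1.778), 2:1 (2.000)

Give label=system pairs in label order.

P=16:9, Q=4:3, R=2:1

Ratios: P ≈ 1.769; Q ≈ 1.337; R ≈ 2.002.
Targets: 4:3 ≈ 1.333; 16:9 ≈ 1.778; 2:1 ≈ 2.000.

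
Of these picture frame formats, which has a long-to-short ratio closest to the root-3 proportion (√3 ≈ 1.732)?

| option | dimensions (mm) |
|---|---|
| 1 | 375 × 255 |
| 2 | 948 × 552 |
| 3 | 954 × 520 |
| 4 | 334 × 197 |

Target root-3 ≈ 1.732.
1: 1.471 (Δ0.261)  2: 1.717 (Δ0.015)  3: 1.835 (Δ0.103)  4: 1.695 (Δ0.037)

2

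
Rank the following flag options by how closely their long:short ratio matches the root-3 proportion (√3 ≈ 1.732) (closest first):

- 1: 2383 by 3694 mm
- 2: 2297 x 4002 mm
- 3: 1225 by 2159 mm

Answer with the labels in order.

2, 3, 1

Ratios: 1 = 3694 / 2383 ≈ 1.550; 2 = 4002 / 2297 ≈ 1.742; 3 = 2159 / 1225 ≈ 1.762.
|Δ from 1.732|: 1 0.182; 2 0.010; 3 0.030.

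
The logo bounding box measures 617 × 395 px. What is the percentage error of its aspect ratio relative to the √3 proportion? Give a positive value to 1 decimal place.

Ratio = 617 / 395 ≈ 1.5620.
Ideal root-3 ≈ 1.7321. |1.5620 − 1.7321| / 1.7321 ≈ 9.82% → 9.8%.

9.8%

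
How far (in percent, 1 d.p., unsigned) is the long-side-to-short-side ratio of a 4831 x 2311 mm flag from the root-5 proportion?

Ratio = 4831 / 2311 ≈ 2.0904.
Ideal root-5 ≈ 2.2361. |2.0904 − 2.2361| / 2.2361 ≈ 6.52% → 6.5%.

6.5%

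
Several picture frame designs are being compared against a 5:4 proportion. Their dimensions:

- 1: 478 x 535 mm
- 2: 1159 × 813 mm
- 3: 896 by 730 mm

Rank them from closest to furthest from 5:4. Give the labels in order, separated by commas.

Ratios: 1 = 535 / 478 ≈ 1.119; 2 = 1159 / 813 ≈ 1.426; 3 = 896 / 730 ≈ 1.227.
|Δ from 1.250|: 1 0.131; 2 0.176; 3 0.023.

3, 1, 2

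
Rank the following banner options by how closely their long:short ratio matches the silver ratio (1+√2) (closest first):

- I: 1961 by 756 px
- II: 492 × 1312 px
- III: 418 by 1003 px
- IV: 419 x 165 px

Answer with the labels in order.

Ratios: I = 1961 / 756 ≈ 2.594; II = 1312 / 492 ≈ 2.667; III = 1003 / 418 ≈ 2.400; IV = 419 / 165 ≈ 2.539.
|Δ from 2.414|: I 0.180; II 0.253; III 0.014; IV 0.125.

III, IV, I, II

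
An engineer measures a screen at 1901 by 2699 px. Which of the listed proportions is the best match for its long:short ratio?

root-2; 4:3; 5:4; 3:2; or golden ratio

root-2

Ratio = 2699 / 1901 ≈ 1.420.
Distances: root-2 1.414 (Δ 0.006); 4:3 1.333 (Δ 0.087); 5:4 1.250 (Δ 0.170); 3:2 1.500 (Δ 0.080); golden ratio 1.618 (Δ 0.198).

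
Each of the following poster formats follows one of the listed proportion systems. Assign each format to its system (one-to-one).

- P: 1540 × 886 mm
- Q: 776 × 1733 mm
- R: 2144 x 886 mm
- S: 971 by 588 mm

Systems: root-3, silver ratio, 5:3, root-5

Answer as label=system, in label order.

P=root-3, Q=root-5, R=silver ratio, S=5:3

P = 1540/886 ≈ 1.738 → root-3 (1.732)
Q = 1733/776 ≈ 2.233 → root-5 (2.236)
R = 2144/886 ≈ 2.420 → silver ratio (2.414)
S = 971/588 ≈ 1.651 → 5:3 (1.667)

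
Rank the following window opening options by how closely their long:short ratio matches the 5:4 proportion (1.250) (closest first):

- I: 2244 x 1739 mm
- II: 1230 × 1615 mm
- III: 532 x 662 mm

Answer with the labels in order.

Ratios: I = 2244 / 1739 ≈ 1.290; II = 1615 / 1230 ≈ 1.313; III = 662 / 532 ≈ 1.244.
|Δ from 1.250|: I 0.040; II 0.063; III 0.006.

III, I, II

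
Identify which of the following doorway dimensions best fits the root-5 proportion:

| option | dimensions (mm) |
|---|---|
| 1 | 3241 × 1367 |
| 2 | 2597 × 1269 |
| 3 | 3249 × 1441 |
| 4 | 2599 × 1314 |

Target root-5 ≈ 2.236.
1: 2.371 (Δ0.135)  2: 2.046 (Δ0.190)  3: 2.255 (Δ0.019)  4: 1.978 (Δ0.258)

3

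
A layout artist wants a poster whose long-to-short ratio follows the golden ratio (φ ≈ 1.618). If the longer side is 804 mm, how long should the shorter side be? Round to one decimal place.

496.9 mm

golden ratio ≈ 1.61803.
Shorter side = 804 ÷ 1.61803 ≈ 496.901 → 496.9 mm.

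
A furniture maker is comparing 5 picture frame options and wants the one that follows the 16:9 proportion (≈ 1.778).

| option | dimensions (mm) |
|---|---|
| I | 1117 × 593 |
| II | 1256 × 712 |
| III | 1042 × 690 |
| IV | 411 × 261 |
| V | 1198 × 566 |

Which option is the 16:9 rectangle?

Target 16:9 ≈ 1.778.
I: 1.884 (Δ0.106)  II: 1.764 (Δ0.014)  III: 1.510 (Δ0.268)  IV: 1.575 (Δ0.203)  V: 2.117 (Δ0.339)

II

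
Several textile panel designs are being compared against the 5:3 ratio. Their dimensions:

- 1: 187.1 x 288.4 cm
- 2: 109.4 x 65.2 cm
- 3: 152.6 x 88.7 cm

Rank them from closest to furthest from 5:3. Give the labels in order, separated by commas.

2, 3, 1

Ratios: 1 = 288.4 / 187.1 ≈ 1.541; 2 = 109.4 / 65.2 ≈ 1.678; 3 = 152.6 / 88.7 ≈ 1.720.
|Δ from 1.667|: 1 0.126; 2 0.011; 3 0.053.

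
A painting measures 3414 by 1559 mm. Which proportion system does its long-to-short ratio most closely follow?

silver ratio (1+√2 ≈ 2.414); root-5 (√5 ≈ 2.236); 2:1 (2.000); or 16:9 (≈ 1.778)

root-5

Ratio = 3414 / 1559 ≈ 2.190.
Distances: silver ratio 2.414 (Δ 0.224); root-5 2.236 (Δ 0.046); 2:1 2.000 (Δ 0.190); 16:9 1.778 (Δ 0.412).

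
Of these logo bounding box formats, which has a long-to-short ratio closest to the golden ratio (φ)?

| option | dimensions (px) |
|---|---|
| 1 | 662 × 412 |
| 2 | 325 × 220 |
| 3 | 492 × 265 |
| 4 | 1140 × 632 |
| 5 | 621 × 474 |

Target golden ratio ≈ 1.618.
1: 1.607 (Δ0.011)  2: 1.477 (Δ0.141)  3: 1.857 (Δ0.239)  4: 1.804 (Δ0.186)  5: 1.310 (Δ0.308)

1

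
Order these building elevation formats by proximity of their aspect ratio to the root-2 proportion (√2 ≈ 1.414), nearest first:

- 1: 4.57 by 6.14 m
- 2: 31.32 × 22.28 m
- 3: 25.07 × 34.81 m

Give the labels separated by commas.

1: 6.14/4.57 ≈ 1.344 → |1.344 − 1.414| = 0.070
2: 31.32/22.28 ≈ 1.406 → |1.406 − 1.414| = 0.008
3: 34.81/25.07 ≈ 1.389 → |1.389 − 1.414| = 0.025

2, 3, 1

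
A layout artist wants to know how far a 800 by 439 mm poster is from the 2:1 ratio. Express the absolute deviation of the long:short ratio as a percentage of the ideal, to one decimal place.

Ratio = 800 / 439 ≈ 1.8223.
Ideal 2:1 = 2.0000. |1.8223 − 2.0000| / 2.0000 ≈ 8.88% → 8.9%.

8.9%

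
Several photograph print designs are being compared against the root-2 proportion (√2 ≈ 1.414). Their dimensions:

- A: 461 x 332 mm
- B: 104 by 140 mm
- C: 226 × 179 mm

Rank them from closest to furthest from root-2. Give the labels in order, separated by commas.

A, B, C

Ratios: A = 461 / 332 ≈ 1.389; B = 140 / 104 ≈ 1.346; C = 226 / 179 ≈ 1.263.
|Δ from 1.414|: A 0.025; B 0.068; C 0.151.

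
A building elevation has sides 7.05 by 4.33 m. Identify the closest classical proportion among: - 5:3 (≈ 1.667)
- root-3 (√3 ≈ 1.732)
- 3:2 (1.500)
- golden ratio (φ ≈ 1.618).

7.05/4.33 ≈ 1.628. Nearest candidates are golden ratio (1.618, off by 0.010) and 5:3 (1.667, off by 0.039).

golden ratio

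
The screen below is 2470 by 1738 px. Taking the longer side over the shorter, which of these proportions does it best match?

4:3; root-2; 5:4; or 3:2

Ratio = 2470 / 1738 ≈ 1.421.
Distances: 4:3 1.333 (Δ 0.088); root-2 1.414 (Δ 0.007); 5:4 1.250 (Δ 0.171); 3:2 1.500 (Δ 0.079).

root-2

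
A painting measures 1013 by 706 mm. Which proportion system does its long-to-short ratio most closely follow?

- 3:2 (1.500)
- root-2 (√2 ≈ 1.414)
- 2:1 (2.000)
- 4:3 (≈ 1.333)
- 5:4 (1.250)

Ratio = 1013 / 706 ≈ 1.435.
Distances: 3:2 1.500 (Δ 0.065); root-2 1.414 (Δ 0.021); 2:1 2.000 (Δ 0.565); 4:3 1.333 (Δ 0.102); 5:4 1.250 (Δ 0.185).

root-2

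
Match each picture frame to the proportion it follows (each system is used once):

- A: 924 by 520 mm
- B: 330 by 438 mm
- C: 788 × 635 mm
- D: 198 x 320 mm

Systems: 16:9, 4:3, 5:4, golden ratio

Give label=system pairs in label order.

Ratios: A ≈ 1.777; B ≈ 1.327; C ≈ 1.241; D ≈ 1.616.
Targets: 16:9 ≈ 1.778; 4:3 ≈ 1.333; 5:4 ≈ 1.250; golden ratio ≈ 1.618.

A=16:9, B=4:3, C=5:4, D=golden ratio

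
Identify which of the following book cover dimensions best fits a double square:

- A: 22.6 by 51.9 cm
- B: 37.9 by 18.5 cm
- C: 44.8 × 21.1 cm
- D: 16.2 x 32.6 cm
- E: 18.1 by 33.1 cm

Target 2:1 ≈ 2.000.
A: 2.296 (Δ0.296)  B: 2.049 (Δ0.049)  C: 2.123 (Δ0.123)  D: 2.012 (Δ0.012)  E: 1.829 (Δ0.171)

D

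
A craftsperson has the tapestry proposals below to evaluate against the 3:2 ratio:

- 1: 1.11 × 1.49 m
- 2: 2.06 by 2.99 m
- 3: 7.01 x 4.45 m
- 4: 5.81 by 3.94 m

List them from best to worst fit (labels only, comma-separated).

4, 2, 3, 1

Ratios: 1 = 1.49 / 1.11 ≈ 1.342; 2 = 2.99 / 2.06 ≈ 1.451; 3 = 7.01 / 4.45 ≈ 1.575; 4 = 5.81 / 3.94 ≈ 1.475.
|Δ from 1.500|: 1 0.158; 2 0.049; 3 0.075; 4 0.025.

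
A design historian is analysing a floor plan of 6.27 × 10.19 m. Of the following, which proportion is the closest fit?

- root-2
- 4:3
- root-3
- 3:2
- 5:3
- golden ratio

golden ratio

Ratio = 10.19 / 6.27 ≈ 1.625.
Distances: root-2 1.414 (Δ 0.211); 4:3 1.333 (Δ 0.292); root-3 1.732 (Δ 0.107); 3:2 1.500 (Δ 0.125); 5:3 1.667 (Δ 0.042); golden ratio 1.618 (Δ 0.007).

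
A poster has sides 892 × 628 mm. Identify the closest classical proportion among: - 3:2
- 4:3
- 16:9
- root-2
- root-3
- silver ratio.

root-2

Ratio = 892 / 628 ≈ 1.420.
Distances: 3:2 1.500 (Δ 0.080); 4:3 1.333 (Δ 0.087); 16:9 1.778 (Δ 0.358); root-2 1.414 (Δ 0.006); root-3 1.732 (Δ 0.312); silver ratio 2.414 (Δ 0.994).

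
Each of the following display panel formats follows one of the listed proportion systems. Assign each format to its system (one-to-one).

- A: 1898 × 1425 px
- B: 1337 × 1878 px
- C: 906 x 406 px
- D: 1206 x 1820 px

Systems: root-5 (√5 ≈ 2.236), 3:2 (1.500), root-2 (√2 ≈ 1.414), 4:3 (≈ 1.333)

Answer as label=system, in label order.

Ratios: A ≈ 1.332; B ≈ 1.405; C ≈ 2.232; D ≈ 1.509.
Targets: root-5 ≈ 2.236; 3:2 ≈ 1.500; root-2 ≈ 1.414; 4:3 ≈ 1.333.

A=4:3, B=root-2, C=root-5, D=3:2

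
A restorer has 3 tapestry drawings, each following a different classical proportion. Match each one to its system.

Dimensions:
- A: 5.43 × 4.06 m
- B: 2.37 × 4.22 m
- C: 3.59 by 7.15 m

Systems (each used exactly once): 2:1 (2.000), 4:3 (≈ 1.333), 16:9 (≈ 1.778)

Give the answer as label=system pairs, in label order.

A = 5.43/4.06 ≈ 1.337 → 4:3 (1.333)
B = 4.22/2.37 ≈ 1.781 → 16:9 (1.778)
C = 7.15/3.59 ≈ 1.992 → 2:1 (2.000)

A=4:3, B=16:9, C=2:1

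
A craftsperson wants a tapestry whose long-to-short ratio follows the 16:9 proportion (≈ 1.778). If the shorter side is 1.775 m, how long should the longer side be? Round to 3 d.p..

16:9 ≈ 1.77778.
Longer side = 1.775 × 1.77778 ≈ 3.15556 → 3.156 m.

3.156 m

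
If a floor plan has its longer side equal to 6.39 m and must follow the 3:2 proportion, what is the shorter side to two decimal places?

3:2 = 1.50000.
Shorter side = 6.39 ÷ 1.50000 ≈ 4.2600 → 4.26 m.

4.26 m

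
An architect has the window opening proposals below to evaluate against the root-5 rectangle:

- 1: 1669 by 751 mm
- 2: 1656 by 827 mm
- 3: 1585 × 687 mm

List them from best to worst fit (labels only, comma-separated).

1, 3, 2

1: 1669/751 ≈ 2.222 → |2.222 − 2.236| = 0.014
2: 1656/827 ≈ 2.002 → |2.002 − 2.236| = 0.234
3: 1585/687 ≈ 2.307 → |2.307 − 2.236| = 0.071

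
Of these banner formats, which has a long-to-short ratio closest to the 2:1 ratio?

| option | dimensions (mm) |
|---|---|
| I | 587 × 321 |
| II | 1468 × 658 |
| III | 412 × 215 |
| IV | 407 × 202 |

Target 2:1 ≈ 2.000.
I: 1.829 (Δ0.171)  II: 2.231 (Δ0.231)  III: 1.916 (Δ0.084)  IV: 2.015 (Δ0.015)

IV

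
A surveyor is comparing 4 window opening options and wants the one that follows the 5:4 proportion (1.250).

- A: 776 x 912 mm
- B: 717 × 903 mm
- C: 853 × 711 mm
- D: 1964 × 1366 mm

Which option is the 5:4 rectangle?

B

Ratios (long/short): A ≈ 1.175; B ≈ 1.259; C ≈ 1.200; D ≈ 1.438.
5:4 ≈ 1.250; option B is nearest (Δ 0.009).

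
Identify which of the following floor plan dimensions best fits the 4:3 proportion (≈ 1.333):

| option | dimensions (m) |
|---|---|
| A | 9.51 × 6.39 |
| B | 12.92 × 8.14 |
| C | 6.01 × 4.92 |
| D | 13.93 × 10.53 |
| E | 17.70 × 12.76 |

Ratios (long/short): A ≈ 1.488; B ≈ 1.587; C ≈ 1.222; D ≈ 1.323; E ≈ 1.387.
4:3 ≈ 1.333; option D is nearest (Δ 0.010).

D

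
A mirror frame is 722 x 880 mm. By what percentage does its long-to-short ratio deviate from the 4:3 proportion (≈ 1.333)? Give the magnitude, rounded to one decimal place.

8.6%

Ratio = 880 / 722 ≈ 1.2188.
Ideal 4:3 ≈ 1.3333. |1.2188 − 1.3333| / 1.3333 ≈ 8.59% → 8.6%.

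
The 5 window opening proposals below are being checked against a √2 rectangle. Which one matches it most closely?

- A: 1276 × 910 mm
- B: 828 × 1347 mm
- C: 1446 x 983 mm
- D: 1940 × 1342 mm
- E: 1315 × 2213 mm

Target root-2 ≈ 1.414.
A: 1.402 (Δ0.012)  B: 1.627 (Δ0.213)  C: 1.471 (Δ0.057)  D: 1.446 (Δ0.032)  E: 1.683 (Δ0.269)

A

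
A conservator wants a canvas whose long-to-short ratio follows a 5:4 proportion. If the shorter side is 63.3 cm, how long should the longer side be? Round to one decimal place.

5:4 = 1.25000.
Longer side = 63.3 × 1.25000 ≈ 79.125 → 79.1 cm.

79.1 cm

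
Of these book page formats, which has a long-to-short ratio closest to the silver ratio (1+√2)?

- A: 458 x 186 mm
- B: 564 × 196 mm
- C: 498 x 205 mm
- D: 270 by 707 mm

Ratios (long/short): A ≈ 2.462; B ≈ 2.878; C ≈ 2.429; D ≈ 2.619.
silver ratio ≈ 2.414; option C is nearest (Δ 0.015).

C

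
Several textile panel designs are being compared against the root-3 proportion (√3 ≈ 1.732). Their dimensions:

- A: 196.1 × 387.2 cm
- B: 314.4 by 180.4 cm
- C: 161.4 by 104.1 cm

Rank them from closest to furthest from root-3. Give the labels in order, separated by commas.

A: 387.2/196.1 ≈ 1.975 → |1.975 − 1.732| = 0.243
B: 314.4/180.4 ≈ 1.743 → |1.743 − 1.732| = 0.011
C: 161.4/104.1 ≈ 1.550 → |1.550 − 1.732| = 0.182

B, C, A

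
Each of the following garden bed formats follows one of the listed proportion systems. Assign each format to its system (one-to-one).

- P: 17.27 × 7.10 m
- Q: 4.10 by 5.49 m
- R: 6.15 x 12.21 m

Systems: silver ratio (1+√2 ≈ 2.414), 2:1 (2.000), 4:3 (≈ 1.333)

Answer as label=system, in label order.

Ratios: P ≈ 2.432; Q ≈ 1.339; R ≈ 1.985.
Targets: silver ratio ≈ 2.414; 2:1 ≈ 2.000; 4:3 ≈ 1.333.

P=silver ratio, Q=4:3, R=2:1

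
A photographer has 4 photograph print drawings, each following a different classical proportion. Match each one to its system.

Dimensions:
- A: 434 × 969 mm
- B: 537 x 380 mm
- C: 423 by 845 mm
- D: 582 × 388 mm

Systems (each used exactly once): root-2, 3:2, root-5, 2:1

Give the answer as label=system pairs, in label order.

Ratios: A ≈ 2.233; B ≈ 1.413; C ≈ 1.998; D ≈ 1.500.
Targets: root-2 ≈ 1.414; 3:2 ≈ 1.500; root-5 ≈ 2.236; 2:1 ≈ 2.000.

A=root-5, B=root-2, C=2:1, D=3:2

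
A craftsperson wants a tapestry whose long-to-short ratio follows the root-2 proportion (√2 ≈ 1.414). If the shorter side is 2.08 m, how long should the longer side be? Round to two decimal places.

root-2 ≈ 1.41421.
Longer side = 2.08 × 1.41421 ≈ 2.9416 → 2.94 m.

2.94 m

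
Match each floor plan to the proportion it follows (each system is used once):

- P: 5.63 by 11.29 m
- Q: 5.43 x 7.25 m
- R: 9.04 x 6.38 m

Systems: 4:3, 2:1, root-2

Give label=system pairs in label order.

P=2:1, Q=4:3, R=root-2

Ratios: P ≈ 2.005; Q ≈ 1.335; R ≈ 1.417.
Targets: 4:3 ≈ 1.333; 2:1 ≈ 2.000; root-2 ≈ 1.414.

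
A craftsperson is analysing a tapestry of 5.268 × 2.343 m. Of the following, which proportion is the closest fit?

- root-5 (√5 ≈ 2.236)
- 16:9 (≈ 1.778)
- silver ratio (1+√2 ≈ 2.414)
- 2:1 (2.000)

Ratio = 5.268 / 2.343 ≈ 2.248.
Distances: root-5 2.236 (Δ 0.012); 16:9 1.778 (Δ 0.470); silver ratio 2.414 (Δ 0.166); 2:1 2.000 (Δ 0.248).

root-5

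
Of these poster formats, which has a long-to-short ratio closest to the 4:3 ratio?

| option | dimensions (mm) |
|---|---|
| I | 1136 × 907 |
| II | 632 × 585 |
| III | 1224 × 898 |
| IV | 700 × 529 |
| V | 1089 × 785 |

IV

Ratios (long/short): I ≈ 1.252; II ≈ 1.080; III ≈ 1.363; IV ≈ 1.323; V ≈ 1.387.
4:3 ≈ 1.333; option IV is nearest (Δ 0.010).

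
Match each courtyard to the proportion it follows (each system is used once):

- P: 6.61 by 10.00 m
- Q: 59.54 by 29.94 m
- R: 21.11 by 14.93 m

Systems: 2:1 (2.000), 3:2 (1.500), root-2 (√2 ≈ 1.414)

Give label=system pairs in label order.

P = 10.00/6.61 ≈ 1.513 → 3:2 (1.500)
Q = 59.54/29.94 ≈ 1.989 → 2:1 (2.000)
R = 21.11/14.93 ≈ 1.414 → root-2 (1.414)

P=3:2, Q=2:1, R=root-2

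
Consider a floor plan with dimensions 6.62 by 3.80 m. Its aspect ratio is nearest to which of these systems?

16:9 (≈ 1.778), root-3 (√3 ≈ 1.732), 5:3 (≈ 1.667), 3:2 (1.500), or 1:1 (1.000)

Ratio = 6.62 / 3.80 ≈ 1.742.
Distances: 16:9 1.778 (Δ 0.036); root-3 1.732 (Δ 0.010); 5:3 1.667 (Δ 0.075); 3:2 1.500 (Δ 0.242); 1:1 1.000 (Δ 0.742).

root-3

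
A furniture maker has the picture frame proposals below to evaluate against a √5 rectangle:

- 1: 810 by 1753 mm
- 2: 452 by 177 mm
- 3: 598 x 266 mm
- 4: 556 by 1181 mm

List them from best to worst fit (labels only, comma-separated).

3, 1, 4, 2

1: 1753/810 ≈ 2.164 → |2.164 − 2.236| = 0.072
2: 452/177 ≈ 2.554 → |2.554 − 2.236| = 0.318
3: 598/266 ≈ 2.248 → |2.248 − 2.236| = 0.012
4: 1181/556 ≈ 2.124 → |2.124 − 2.236| = 0.112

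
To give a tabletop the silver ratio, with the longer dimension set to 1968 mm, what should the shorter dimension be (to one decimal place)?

815.2 mm

silver ratio ≈ 2.41421.
Shorter side = 1968 ÷ 2.41421 ≈ 815.173 → 815.2 mm.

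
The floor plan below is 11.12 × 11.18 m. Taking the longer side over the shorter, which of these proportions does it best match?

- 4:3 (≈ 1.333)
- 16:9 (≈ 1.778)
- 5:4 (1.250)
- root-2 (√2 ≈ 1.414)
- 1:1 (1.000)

1:1

11.18/11.12 ≈ 1.005. Nearest candidates are 1:1 (1.000, off by 0.005) and 5:4 (1.250, off by 0.245).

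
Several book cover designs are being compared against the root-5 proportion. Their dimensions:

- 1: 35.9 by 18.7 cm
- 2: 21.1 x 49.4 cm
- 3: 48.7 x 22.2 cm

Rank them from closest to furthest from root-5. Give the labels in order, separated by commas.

3, 2, 1

1: 35.9/18.7 ≈ 1.920 → |1.920 − 2.236| = 0.316
2: 49.4/21.1 ≈ 2.341 → |2.341 − 2.236| = 0.105
3: 48.7/22.2 ≈ 2.194 → |2.194 − 2.236| = 0.042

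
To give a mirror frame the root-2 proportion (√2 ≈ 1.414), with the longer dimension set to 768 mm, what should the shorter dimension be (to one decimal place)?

root-2 ≈ 1.41421.
Shorter side = 768 ÷ 1.41421 ≈ 543.059 → 543.1 mm.

543.1 mm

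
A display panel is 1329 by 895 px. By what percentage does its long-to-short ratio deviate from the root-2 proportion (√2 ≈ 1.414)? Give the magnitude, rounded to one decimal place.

5.0%

Ratio = 1329 / 895 ≈ 1.4849.
Ideal root-2 ≈ 1.4142. |1.4849 − 1.4142| / 1.4142 ≈ 5.00% → 5.0%.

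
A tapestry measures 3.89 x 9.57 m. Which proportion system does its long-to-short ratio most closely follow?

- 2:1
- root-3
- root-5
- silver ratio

Ratio = 9.57 / 3.89 ≈ 2.460.
Distances: 2:1 2.000 (Δ 0.460); root-3 1.732 (Δ 0.728); root-5 2.236 (Δ 0.224); silver ratio 2.414 (Δ 0.046).

silver ratio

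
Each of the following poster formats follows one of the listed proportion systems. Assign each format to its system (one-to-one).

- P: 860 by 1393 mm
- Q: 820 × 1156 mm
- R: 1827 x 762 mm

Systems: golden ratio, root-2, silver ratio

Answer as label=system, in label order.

P=golden ratio, Q=root-2, R=silver ratio

Ratios: P ≈ 1.620; Q ≈ 1.410; R ≈ 2.398.
Targets: golden ratio ≈ 1.618; root-2 ≈ 1.414; silver ratio ≈ 2.414.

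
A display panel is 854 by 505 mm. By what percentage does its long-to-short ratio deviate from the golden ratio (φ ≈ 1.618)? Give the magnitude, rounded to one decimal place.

Ratio = 854 / 505 ≈ 1.6911.
Ideal golden ratio ≈ 1.6180. |1.6911 − 1.6180| / 1.6180 ≈ 4.52% → 4.5%.

4.5%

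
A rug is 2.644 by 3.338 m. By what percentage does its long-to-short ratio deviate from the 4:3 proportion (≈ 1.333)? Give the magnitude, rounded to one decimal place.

5.3%

Ratio = 3.338 / 2.644 ≈ 1.2625.
Ideal 4:3 ≈ 1.3333. |1.2625 − 1.3333| / 1.3333 ≈ 5.31% → 5.3%.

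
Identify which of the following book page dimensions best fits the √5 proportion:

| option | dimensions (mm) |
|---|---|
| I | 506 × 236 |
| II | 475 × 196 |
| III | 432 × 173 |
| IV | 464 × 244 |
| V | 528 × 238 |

V

Target root-5 ≈ 2.236.
I: 2.144 (Δ0.092)  II: 2.423 (Δ0.187)  III: 2.497 (Δ0.261)  IV: 1.902 (Δ0.334)  V: 2.218 (Δ0.018)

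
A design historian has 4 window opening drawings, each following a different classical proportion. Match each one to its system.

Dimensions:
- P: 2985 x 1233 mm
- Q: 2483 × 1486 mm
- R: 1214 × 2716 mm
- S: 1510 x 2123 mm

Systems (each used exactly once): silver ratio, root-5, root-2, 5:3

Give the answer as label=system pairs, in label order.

P=silver ratio, Q=5:3, R=root-5, S=root-2

Ratios: P ≈ 2.421; Q ≈ 1.671; R ≈ 2.237; S ≈ 1.406.
Targets: silver ratio ≈ 2.414; root-5 ≈ 2.236; root-2 ≈ 1.414; 5:3 ≈ 1.667.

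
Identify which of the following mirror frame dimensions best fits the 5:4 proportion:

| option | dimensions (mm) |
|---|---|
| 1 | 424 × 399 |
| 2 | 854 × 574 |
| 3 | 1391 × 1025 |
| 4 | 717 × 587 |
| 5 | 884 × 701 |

5

Ratios (long/short): 1 ≈ 1.063; 2 ≈ 1.488; 3 ≈ 1.357; 4 ≈ 1.221; 5 ≈ 1.261.
5:4 ≈ 1.250; option 5 is nearest (Δ 0.011).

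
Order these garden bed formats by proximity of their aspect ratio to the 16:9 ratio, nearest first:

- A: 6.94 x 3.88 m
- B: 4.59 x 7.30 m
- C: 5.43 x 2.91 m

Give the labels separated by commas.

A, C, B

Ratios: A = 6.94 / 3.88 ≈ 1.789; B = 7.30 / 4.59 ≈ 1.590; C = 5.43 / 2.91 ≈ 1.866.
|Δ from 1.778|: A 0.011; B 0.188; C 0.088.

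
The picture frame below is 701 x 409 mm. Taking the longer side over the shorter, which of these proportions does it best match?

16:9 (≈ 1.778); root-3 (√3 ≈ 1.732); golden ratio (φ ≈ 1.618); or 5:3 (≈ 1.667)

701/409 ≈ 1.714. Nearest candidates are root-3 (1.732, off by 0.018) and 5:3 (1.667, off by 0.047).

root-3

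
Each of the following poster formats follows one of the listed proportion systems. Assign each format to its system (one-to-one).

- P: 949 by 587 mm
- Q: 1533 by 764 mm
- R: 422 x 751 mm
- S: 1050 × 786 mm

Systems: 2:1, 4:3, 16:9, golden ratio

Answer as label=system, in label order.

P=golden ratio, Q=2:1, R=16:9, S=4:3

P = 949/587 ≈ 1.617 → golden ratio (1.618)
Q = 1533/764 ≈ 2.007 → 2:1 (2.000)
R = 751/422 ≈ 1.780 → 16:9 (1.778)
S = 1050/786 ≈ 1.336 → 4:3 (1.333)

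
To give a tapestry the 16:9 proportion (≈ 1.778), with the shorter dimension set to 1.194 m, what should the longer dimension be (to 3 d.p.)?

2.123 m

16:9 ≈ 1.77778.
Longer side = 1.194 × 1.77778 ≈ 2.12267 → 2.123 m.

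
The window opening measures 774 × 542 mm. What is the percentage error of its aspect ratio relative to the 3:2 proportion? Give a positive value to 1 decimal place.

Ratio = 774 / 542 ≈ 1.4280.
Ideal 3:2 = 1.5000. |1.4280 − 1.5000| / 1.5000 ≈ 4.80% → 4.8%.

4.8%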